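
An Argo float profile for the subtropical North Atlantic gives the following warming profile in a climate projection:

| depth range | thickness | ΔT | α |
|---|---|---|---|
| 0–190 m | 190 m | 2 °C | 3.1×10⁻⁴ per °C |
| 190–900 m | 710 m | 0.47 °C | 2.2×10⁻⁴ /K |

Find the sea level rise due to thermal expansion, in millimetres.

191 mm of thermosteric rise

2 × 190 × 3.1×10⁻⁴ = 0.11780 m
Layer 2: 710 × 2.2×10⁻⁴ × 0.47 = 0.073414 m
Δh = 0.11780 + 0.073414 = 0.191214 m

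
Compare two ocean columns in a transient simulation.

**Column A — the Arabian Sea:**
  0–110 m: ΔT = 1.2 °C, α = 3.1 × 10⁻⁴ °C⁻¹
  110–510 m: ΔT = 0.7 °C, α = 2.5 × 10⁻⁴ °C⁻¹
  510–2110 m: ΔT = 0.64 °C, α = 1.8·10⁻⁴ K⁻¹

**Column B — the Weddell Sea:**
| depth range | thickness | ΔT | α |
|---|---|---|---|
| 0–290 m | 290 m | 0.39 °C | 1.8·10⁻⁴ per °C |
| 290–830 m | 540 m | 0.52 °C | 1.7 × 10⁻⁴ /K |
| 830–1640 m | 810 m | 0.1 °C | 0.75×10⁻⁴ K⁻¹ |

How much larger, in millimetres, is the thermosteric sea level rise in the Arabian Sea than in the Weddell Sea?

221 mm

A 1.2 × 110 × 3.1×10⁻⁴ = 0.04092 m
A Layer 2: 0.7 × 2.5×10⁻⁴ × 400 = 0.07000 m
A Layer 3: 1.8×10⁻⁴ × 0.64 × 1600 = 0.18432 m
A total: 0.29524 m
B 1.8×10⁻⁴ × 290 × 0.39 = 0.020358 m
B 1.7×10⁻⁴ × 540 × 0.52 = 0.047736 m
B Layer 3: 810 × 0.75×10⁻⁴ × 0.1 = 0.006075 m
B total: 0.074169 m
Difference: 0.29524 − 0.074169 = 0.221071 m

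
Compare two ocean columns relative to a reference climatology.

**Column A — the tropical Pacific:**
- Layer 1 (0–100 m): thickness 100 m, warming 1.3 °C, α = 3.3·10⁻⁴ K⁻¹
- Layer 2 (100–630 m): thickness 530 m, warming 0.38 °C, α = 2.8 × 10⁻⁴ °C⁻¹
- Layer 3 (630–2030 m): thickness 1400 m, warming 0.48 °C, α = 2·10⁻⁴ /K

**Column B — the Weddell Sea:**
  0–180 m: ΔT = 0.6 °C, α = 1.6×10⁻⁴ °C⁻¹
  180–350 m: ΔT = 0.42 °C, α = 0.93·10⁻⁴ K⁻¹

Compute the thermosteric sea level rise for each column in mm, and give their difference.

A: 230 mm; B: 24 mm; difference 210 mm

A Layer 1: 3.3×10⁻⁴ × 1.3 × 100 = 0.04290 m
A Layer 2: 2.8×10⁻⁴ × 0.38 × 530 = 0.056392 m
A 630–2030 m: 0.48 × 1400 × 2×10⁻⁴ = 0.13440 m
A total: 0.233692 m
B Layer 1: 1.6×10⁻⁴ × 0.6 × 180 = 0.01728 m
B Layer 2: 0.93×10⁻⁴ × 0.42 × 170 = 0.0066402 m
B total: 0.0239202 m
Difference: 0.233692 − 0.0239202 = 0.2097718 m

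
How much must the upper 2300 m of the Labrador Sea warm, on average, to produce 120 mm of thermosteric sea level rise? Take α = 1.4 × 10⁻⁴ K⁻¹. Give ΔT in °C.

ΔT ≈ 0.373 °C

ΔT = Δh/(αH) = 0.12 / (1.4×10⁻⁴ × 2300) ≈ 0.3727 °C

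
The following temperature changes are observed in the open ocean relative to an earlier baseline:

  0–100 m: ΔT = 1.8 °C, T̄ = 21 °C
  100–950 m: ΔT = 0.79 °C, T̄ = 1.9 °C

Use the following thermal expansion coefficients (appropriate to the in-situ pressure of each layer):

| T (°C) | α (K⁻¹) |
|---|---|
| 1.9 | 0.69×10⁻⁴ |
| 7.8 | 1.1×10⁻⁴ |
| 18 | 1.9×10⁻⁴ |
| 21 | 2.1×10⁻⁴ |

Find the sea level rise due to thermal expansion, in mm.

Layer 1 at 21 °C → α = 2.1×10⁻⁴ K⁻¹
Layer 2 at 1.9 °C → α = 0.69×10⁻⁴ K⁻¹
100 × 1.8 × 2.1×10⁻⁴ = 0.03780 m
850 × 0.69×10⁻⁴ × 0.79 = 0.0463335 m
Δh = 0.03780 + 0.0463335 = 0.0841335 m

84.1 mm of thermosteric rise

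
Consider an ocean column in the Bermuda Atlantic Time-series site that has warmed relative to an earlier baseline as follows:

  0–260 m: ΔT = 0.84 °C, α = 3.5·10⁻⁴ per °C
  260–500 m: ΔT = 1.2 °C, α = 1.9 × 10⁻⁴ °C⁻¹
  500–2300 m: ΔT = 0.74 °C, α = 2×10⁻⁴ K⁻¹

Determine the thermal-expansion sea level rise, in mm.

0–260 m: 0.84 × 260 × 3.5×10⁻⁴ = 0.07644 m
Layer 2: 1.9×10⁻⁴ × 1.2 × 240 = 0.05472 m
1800 × 0.74 × 2×10⁻⁴ = 0.26640 m
Δh = 0.07644 + 0.05472 + 0.26640 = 0.39756 m

400 mm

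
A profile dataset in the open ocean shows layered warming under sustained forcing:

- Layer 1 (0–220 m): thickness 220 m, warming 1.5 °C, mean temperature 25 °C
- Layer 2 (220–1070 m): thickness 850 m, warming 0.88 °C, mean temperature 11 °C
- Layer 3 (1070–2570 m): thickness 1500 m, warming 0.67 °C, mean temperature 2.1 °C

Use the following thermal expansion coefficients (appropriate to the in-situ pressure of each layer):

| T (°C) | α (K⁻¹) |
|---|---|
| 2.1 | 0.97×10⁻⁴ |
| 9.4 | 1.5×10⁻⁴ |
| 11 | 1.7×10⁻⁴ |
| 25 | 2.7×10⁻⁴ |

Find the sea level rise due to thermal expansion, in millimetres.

Layer 1 at 25 °C → α = 2.7×10⁻⁴ K⁻¹
Layer 2 at 11 °C → α = 1.7×10⁻⁴ K⁻¹
Layer 3 at 2.1 °C → α = 0.97×10⁻⁴ K⁻¹
0–220 m: 2.7×10⁻⁴ × 1.5 × 220 = 0.08910 m
220–1070 m: 0.88 × 1.7×10⁻⁴ × 850 = 0.12716 m
Layer 3: 1500 × 0.97×10⁻⁴ × 0.67 = 0.097485 m
Δh = 0.08910 + 0.12716 + 0.097485 = 0.313745 m ≈ 310 mm

Δh ≈ 310 mm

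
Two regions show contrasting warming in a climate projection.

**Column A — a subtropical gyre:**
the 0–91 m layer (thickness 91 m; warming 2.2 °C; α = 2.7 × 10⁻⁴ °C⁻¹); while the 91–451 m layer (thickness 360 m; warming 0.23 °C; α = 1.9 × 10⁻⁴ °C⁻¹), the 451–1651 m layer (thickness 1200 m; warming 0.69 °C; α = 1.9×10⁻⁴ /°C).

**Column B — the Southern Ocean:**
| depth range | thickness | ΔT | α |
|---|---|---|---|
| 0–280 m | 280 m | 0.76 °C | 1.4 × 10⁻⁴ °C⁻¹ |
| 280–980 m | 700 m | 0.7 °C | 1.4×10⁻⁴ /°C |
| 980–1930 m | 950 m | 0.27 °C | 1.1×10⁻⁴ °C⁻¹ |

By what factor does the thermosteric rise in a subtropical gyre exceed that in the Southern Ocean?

A Layer 1: 2.2 × 2.7×10⁻⁴ × 91 = 0.054054 m
A 91–451 m: 360 × 0.23 × 1.9×10⁻⁴ = 0.015732 m
A 1200 × 1.9×10⁻⁴ × 0.69 = 0.15732 m
A total: 0.227106 m
B Layer 1: 280 × 1.4×10⁻⁴ × 0.76 = 0.029792 m
B 700 × 1.4×10⁻⁴ × 0.7 = 0.06860 m
B 980–1930 m: 950 × 1.1×10⁻⁴ × 0.27 = 0.028215 m
B total: 0.126607 m
Ratio: 0.227106 / 0.126607 ≈ 1.794

a factor of 1.8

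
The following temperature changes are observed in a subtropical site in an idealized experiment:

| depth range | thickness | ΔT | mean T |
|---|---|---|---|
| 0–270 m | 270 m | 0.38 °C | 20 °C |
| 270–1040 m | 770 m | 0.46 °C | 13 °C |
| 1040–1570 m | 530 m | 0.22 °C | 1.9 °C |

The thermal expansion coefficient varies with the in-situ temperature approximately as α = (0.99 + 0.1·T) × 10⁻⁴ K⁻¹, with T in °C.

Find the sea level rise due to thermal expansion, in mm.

Δh = 130 mm

Layer 1: α = (0.99 + 0.1×20)×10⁻⁴ = 2.99×10⁻⁴ K⁻¹
Layer 2: α = (0.99 + 0.1×13)×10⁻⁴ = 2.29×10⁻⁴ K⁻¹
Layer 3: α = (0.99 + 0.1×1.9)×10⁻⁴ = 1.18×10⁻⁴ K⁻¹
0–270 m: 2.99×10⁻⁴ × 0.38 × 270 = 0.0306774 m
270–1040 m: 770 × 0.46 × 2.29×10⁻⁴ = 0.0811118 m
530 × 1.18×10⁻⁴ × 0.22 = 0.0137588 m
Δh = 0.0306774 + 0.0811118 + 0.0137588 = 0.125548 m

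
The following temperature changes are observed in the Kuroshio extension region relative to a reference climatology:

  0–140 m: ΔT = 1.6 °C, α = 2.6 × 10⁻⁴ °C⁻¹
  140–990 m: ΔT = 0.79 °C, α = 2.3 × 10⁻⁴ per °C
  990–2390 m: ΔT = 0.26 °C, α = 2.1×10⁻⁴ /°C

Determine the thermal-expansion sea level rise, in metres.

140 × 2.6×10⁻⁴ × 1.6 = 0.05824 m
Layer 2: 0.79 × 850 × 2.3×10⁻⁴ = 0.154445 m
2.1×10⁻⁴ × 1400 × 0.26 = 0.07644 m
Δh = 0.05824 + 0.154445 + 0.07644 = 0.289125 m

Δh ≈ 0.29 m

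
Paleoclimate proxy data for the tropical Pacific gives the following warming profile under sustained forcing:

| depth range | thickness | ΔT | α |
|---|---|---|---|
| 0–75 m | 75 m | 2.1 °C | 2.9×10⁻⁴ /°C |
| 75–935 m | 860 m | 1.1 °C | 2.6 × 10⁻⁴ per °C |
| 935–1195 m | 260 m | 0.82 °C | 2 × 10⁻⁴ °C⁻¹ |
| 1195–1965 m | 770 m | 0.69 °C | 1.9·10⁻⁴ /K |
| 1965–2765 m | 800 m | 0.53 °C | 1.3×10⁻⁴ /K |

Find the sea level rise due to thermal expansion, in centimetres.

49.0 cm of thermosteric rise

0–75 m: 2.1 × 2.9×10⁻⁴ × 75 = 0.045675 m
2.6×10⁻⁴ × 860 × 1.1 = 0.24596 m
260 × 2×10⁻⁴ × 0.82 = 0.04264 m
1195–1965 m: 0.69 × 770 × 1.9×10⁻⁴ = 0.100947 m
1.3×10⁻⁴ × 0.53 × 800 = 0.05512 m
Δh = 0.045675 + 0.24596 + 0.04264 + 0.100947 + 0.05512 = 0.490342 m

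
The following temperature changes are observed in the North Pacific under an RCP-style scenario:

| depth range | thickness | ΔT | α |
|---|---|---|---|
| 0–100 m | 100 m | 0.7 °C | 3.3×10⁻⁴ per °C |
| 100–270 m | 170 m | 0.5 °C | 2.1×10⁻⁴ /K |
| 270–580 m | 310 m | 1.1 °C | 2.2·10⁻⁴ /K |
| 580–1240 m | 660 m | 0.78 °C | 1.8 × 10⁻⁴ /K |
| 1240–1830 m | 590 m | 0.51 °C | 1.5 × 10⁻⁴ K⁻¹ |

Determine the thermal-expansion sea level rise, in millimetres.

Layer 1: 100 × 0.7 × 3.3×10⁻⁴ = 0.02310 m
0.5 × 2.1×10⁻⁴ × 170 = 0.01785 m
270–580 m: 2.2×10⁻⁴ × 1.1 × 310 = 0.07502 m
660 × 0.78 × 1.8×10⁻⁴ = 0.092664 m
1.5×10⁻⁴ × 0.51 × 590 = 0.045135 m
Δh = 0.02310 + 0.01785 + 0.07502 + 0.092664 + 0.045135 = 0.253769 m

Δh ≈ 250 mm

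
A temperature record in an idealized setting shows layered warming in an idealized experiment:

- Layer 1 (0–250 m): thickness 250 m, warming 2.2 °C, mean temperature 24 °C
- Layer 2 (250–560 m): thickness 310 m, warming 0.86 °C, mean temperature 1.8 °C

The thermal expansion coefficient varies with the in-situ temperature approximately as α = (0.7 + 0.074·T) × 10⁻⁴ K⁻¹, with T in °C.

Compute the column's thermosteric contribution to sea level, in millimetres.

Layer 1: α = (0.7 + 0.074×24)×10⁻⁴ = 2.476×10⁻⁴ K⁻¹
Layer 2: α = (0.7 + 0.074×1.8)×10⁻⁴ = 0.8332×10⁻⁴ K⁻¹
Layer 1: 250 × 2.476×10⁻⁴ × 2.2 = 0.13618 m
250–560 m: 310 × 0.8332×10⁻⁴ × 0.86 = 0.022213112 m
Δh = 0.13618 + 0.022213112 = 0.158393112 m

160 mm of thermosteric rise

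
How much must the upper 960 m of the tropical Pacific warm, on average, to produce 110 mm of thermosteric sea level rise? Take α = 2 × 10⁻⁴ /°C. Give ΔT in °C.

ΔT = Δh/(αH) = 0.11 / (2×10⁻⁴ × 960) ≈ 0.5729 °C

about 0.573 °C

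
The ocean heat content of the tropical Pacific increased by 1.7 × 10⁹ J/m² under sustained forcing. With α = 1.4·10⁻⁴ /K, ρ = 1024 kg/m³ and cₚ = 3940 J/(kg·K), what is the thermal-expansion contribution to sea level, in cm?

Δh ≈ 5.90 cm

Δh = αQ/(ρcₚ) = 1.4×10⁻⁴ × 1.7×10⁹ / (1024 × 3940) ≈ 0.05899 m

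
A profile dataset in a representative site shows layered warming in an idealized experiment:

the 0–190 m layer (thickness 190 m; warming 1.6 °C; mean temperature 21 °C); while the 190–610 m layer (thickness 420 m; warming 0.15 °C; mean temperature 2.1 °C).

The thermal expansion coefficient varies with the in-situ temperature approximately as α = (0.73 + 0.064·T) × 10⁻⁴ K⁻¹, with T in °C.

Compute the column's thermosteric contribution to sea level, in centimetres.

Layer 1: α = (0.73 + 0.064×21)×10⁻⁴ = 2.074×10⁻⁴ K⁻¹
Layer 2: α = (0.73 + 0.064×2.1)×10⁻⁴ = 0.8644×10⁻⁴ K⁻¹
0–190 m: 1.6 × 190 × 2.074×10⁻⁴ = 0.0630496 m
Layer 2: 420 × 0.15 × 0.8644×10⁻⁴ = 0.00544572 m
Δh = 0.0630496 + 0.00544572 = 0.06849532 m

Δh = 6.85 cm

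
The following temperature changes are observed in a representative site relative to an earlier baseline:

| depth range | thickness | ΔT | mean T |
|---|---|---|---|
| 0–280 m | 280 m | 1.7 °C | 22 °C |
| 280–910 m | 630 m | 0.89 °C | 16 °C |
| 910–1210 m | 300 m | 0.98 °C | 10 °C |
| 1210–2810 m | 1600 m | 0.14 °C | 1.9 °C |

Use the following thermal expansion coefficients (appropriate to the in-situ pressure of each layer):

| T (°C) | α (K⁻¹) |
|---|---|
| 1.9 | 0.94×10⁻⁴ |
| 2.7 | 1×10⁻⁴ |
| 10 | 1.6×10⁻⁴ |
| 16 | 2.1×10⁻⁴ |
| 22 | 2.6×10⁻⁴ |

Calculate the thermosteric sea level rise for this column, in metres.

Δh ≈ 0.31 m

Layer 1 at 22 °C → α = 2.6×10⁻⁴ K⁻¹
Layer 2 at 16 °C → α = 2.1×10⁻⁴ K⁻¹
Layer 3 at 10 °C → α = 1.6×10⁻⁴ K⁻¹
Layer 4 at 1.9 °C → α = 0.94×10⁻⁴ K⁻¹
Layer 1: 2.6×10⁻⁴ × 280 × 1.7 = 0.12376 m
280–910 m: 630 × 0.89 × 2.1×10⁻⁴ = 0.117747 m
Layer 3: 1.6×10⁻⁴ × 300 × 0.98 = 0.04704 m
Layer 4: 0.94×10⁻⁴ × 1600 × 0.14 = 0.021056 m
Δh = 0.12376 + 0.117747 + 0.04704 + 0.021056 = 0.309603 m ≈ 0.31 m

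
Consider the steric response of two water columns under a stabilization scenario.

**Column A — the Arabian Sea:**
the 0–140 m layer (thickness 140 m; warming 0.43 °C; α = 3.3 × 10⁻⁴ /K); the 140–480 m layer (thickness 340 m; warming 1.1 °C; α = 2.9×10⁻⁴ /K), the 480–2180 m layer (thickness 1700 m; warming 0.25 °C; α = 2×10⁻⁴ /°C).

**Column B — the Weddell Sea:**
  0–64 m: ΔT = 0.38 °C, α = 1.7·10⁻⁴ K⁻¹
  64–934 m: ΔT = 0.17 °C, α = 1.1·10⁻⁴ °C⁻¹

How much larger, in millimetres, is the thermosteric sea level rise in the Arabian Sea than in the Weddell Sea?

190 mm

A 0.43 × 140 × 3.3×10⁻⁴ = 0.019866 m
A Layer 2: 2.9×10⁻⁴ × 340 × 1.1 = 0.10846 m
A 1700 × 0.25 × 2×10⁻⁴ = 0.08500 m
A total: 0.213326 m
B 0.38 × 64 × 1.7×10⁻⁴ = 0.0041344 m
B 0.17 × 1.1×10⁻⁴ × 870 = 0.016269 m
B total: 0.0204034 m
Difference: 0.213326 − 0.0204034 = 0.1929226 m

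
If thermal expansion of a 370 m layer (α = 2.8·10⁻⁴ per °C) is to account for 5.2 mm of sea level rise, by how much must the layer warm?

ΔT = Δh/(αH) = 0.0052 / (2.8×10⁻⁴ × 370) ≈ 0.05019 K

about 0.0502 K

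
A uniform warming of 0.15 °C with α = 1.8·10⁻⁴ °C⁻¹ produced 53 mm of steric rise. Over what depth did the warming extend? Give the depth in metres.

about 1960 m

H = Δh/(αΔT) = 0.053 / (1.8×10⁻⁴ × 0.15) ≈ 1963 m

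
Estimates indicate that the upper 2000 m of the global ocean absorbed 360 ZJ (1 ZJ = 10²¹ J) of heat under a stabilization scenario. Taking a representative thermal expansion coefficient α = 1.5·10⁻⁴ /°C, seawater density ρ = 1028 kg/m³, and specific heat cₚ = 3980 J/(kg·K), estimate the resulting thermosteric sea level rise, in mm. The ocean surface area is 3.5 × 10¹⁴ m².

Δh ≈ 37.7 mm

Per unit area: Q = 360×10²¹ / (3.5×10¹⁴) ≈ 1.029×10⁹ J/m²
Δh = αQ/(ρcₚ) = 1.5×10⁻⁴ × 1.029×10⁹ / (1028 × 3980) ≈ 0.037725 m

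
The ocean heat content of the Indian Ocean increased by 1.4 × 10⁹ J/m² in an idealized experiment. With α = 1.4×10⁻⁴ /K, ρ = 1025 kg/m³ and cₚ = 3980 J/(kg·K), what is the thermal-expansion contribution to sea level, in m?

0.0480 m

Δh = αQ/(ρcₚ) = 1.4×10⁻⁴ × 1.4×10⁹ / (1025 × 3980) ≈ 0.048045 m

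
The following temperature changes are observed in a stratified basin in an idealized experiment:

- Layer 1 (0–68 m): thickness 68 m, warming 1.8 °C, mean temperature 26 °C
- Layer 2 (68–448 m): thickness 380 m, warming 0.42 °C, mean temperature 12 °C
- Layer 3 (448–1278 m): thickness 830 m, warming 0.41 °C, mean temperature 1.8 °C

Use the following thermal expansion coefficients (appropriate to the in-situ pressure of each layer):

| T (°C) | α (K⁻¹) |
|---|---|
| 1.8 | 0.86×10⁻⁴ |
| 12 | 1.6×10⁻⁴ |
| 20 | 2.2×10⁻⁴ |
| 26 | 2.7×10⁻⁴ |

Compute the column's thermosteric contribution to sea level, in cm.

8.8 cm of thermosteric rise

Layer 1 at 26 °C → α = 2.7×10⁻⁴ K⁻¹
Layer 2 at 12 °C → α = 1.6×10⁻⁴ K⁻¹
Layer 3 at 1.8 °C → α = 0.86×10⁻⁴ K⁻¹
0–68 m: 2.7×10⁻⁴ × 68 × 1.8 = 0.033048 m
Layer 2: 0.42 × 380 × 1.6×10⁻⁴ = 0.025536 m
0.41 × 830 × 0.86×10⁻⁴ = 0.0292658 m
Δh = 0.033048 + 0.025536 + 0.0292658 = 0.0878498 m ≈ 8.8 cm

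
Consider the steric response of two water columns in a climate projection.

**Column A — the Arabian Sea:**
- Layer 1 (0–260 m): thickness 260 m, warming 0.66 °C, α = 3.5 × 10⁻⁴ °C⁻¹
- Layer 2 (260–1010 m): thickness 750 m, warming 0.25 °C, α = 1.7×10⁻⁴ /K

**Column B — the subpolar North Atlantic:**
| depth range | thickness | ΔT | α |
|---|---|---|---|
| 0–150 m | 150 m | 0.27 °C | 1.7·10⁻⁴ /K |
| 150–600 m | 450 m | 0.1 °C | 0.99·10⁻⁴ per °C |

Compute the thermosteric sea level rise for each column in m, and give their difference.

A 3.5×10⁻⁴ × 260 × 0.66 = 0.06006 m
A 750 × 1.7×10⁻⁴ × 0.25 = 0.031875 m
A total: 0.091935 m
B 0–150 m: 1.7×10⁻⁴ × 150 × 0.27 = 0.006885 m
B 0.1 × 450 × 0.99×10⁻⁴ = 0.004455 m
B total: 0.01134 m
Difference: 0.091935 − 0.01134 = 0.080595 m

A: 0.0919 m; B: 0.0113 m; difference 0.0806 m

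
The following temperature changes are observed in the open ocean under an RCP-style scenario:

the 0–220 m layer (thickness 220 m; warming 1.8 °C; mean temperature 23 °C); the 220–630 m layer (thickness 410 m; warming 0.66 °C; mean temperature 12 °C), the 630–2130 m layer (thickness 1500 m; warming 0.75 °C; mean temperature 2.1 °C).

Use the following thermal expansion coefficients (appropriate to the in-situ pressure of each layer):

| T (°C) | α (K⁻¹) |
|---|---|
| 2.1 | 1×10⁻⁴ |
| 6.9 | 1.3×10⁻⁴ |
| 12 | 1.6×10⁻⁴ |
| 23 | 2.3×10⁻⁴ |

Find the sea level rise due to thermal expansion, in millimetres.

Layer 1 at 23 °C → α = 2.3×10⁻⁴ K⁻¹
Layer 2 at 12 °C → α = 1.6×10⁻⁴ K⁻¹
Layer 3 at 2.1 °C → α = 1×10⁻⁴ K⁻¹
2.3×10⁻⁴ × 220 × 1.8 = 0.09108 m
220–630 m: 0.66 × 410 × 1.6×10⁻⁴ = 0.043296 m
1×10⁻⁴ × 0.75 × 1500 = 0.11250 m
Δh = 0.09108 + 0.043296 + 0.11250 = 0.246876 m ≈ 250 mm

about 250 mm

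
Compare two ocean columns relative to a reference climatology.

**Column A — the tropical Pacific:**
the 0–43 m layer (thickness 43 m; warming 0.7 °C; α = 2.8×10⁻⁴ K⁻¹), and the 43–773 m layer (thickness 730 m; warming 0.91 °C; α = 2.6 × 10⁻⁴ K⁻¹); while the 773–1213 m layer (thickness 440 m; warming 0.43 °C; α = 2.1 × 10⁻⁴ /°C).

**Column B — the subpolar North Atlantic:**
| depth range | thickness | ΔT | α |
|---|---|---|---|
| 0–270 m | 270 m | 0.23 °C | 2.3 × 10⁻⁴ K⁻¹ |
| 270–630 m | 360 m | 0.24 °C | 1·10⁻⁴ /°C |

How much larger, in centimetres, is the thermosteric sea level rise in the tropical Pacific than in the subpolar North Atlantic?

19.8 cm

A 2.8×10⁻⁴ × 43 × 0.7 = 0.008428 m
A 0.91 × 730 × 2.6×10⁻⁴ = 0.172718 m
A 773–1213 m: 2.1×10⁻⁴ × 440 × 0.43 = 0.039732 m
A total: 0.220878 m
B 270 × 2.3×10⁻⁴ × 0.23 = 0.014283 m
B 1×10⁻⁴ × 360 × 0.24 = 0.00864 m
B total: 0.022923 m
Difference: 0.220878 − 0.022923 = 0.197955 m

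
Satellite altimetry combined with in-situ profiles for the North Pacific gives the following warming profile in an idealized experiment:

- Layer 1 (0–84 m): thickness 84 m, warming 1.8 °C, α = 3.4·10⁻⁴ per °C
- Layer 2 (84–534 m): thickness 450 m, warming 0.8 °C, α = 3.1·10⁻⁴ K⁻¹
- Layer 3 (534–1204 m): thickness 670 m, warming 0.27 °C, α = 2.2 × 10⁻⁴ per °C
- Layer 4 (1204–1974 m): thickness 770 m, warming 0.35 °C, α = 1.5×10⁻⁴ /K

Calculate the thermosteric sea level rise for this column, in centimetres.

24.3 cm

Layer 1: 84 × 3.4×10⁻⁴ × 1.8 = 0.051408 m
Layer 2: 3.1×10⁻⁴ × 0.8 × 450 = 0.11160 m
Layer 3: 670 × 0.27 × 2.2×10⁻⁴ = 0.039798 m
1204–1974 m: 770 × 0.35 × 1.5×10⁻⁴ = 0.040425 m
Δh = 0.051408 + 0.11160 + 0.039798 + 0.040425 = 0.243231 m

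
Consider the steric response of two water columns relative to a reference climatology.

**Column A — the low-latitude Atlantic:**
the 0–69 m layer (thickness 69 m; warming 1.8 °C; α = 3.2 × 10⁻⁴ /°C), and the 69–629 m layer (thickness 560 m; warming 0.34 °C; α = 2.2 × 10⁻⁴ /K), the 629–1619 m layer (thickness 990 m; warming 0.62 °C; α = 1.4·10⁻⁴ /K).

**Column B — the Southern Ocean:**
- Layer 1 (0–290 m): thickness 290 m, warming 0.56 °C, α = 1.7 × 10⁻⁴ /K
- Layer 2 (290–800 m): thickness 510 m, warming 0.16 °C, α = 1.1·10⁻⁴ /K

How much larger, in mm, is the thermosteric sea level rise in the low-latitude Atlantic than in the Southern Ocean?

A 3.2×10⁻⁴ × 1.8 × 69 = 0.039744 m
A 69–629 m: 2.2×10⁻⁴ × 560 × 0.34 = 0.041888 m
A Layer 3: 0.62 × 1.4×10⁻⁴ × 990 = 0.085932 m
A total: 0.167564 m
B 0–290 m: 1.7×10⁻⁴ × 290 × 0.56 = 0.027608 m
B 1.1×10⁻⁴ × 0.16 × 510 = 0.008976 m
B total: 0.036584 m
Difference: 0.167564 − 0.036584 = 0.13098 m

Δh_A − Δh_B ≈ 131 mm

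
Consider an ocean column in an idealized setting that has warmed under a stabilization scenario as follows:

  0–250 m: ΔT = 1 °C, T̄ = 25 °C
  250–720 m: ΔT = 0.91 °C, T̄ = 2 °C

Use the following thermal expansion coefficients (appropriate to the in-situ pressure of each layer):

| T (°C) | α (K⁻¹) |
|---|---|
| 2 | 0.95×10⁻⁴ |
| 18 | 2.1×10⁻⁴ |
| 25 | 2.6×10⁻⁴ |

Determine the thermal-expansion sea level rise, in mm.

Δh ≈ 110 mm

Layer 1 at 25 °C → α = 2.6×10⁻⁴ K⁻¹
Layer 2 at 2 °C → α = 0.95×10⁻⁴ K⁻¹
0–250 m: 2.6×10⁻⁴ × 250 × 1 = 0.06500 m
Layer 2: 0.91 × 470 × 0.95×10⁻⁴ = 0.0406315 m
Δh = 0.06500 + 0.0406315 = 0.1056315 m ≈ 110 mm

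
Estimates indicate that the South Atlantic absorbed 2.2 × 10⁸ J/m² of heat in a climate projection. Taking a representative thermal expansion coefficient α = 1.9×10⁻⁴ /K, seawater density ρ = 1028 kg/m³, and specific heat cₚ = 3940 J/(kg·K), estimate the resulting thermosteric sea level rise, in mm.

10 mm of thermosteric rise

Δh = αQ/(ρcₚ) = 1.9×10⁻⁴ × 2.2×10⁸ / (1028 × 3940) ≈ 0.01032 m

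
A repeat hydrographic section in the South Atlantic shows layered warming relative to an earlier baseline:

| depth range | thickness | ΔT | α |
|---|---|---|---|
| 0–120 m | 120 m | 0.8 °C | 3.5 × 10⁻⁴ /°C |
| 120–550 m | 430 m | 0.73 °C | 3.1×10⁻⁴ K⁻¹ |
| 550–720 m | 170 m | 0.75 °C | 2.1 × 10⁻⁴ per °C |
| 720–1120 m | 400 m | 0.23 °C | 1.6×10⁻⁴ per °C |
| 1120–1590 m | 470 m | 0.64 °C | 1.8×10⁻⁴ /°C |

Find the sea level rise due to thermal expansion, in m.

120 × 3.5×10⁻⁴ × 0.8 = 0.03360 m
120–550 m: 3.1×10⁻⁴ × 430 × 0.73 = 0.097309 m
550–720 m: 170 × 2.1×10⁻⁴ × 0.75 = 0.026775 m
1.6×10⁻⁴ × 400 × 0.23 = 0.01472 m
Layer 5: 0.64 × 1.8×10⁻⁴ × 470 = 0.054144 m
Δh = 0.03360 + 0.097309 + 0.026775 + 0.01472 + 0.054144 = 0.226548 m

Δh ≈ 0.227 m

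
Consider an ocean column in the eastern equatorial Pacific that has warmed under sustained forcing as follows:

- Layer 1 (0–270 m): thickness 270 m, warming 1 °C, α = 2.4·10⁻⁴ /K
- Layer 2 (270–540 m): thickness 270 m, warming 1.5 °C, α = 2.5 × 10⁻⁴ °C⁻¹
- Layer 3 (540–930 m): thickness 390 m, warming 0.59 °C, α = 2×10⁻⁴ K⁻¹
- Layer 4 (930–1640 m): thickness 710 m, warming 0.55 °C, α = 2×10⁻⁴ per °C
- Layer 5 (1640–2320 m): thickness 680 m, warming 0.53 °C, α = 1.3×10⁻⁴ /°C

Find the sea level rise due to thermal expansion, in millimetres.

about 337 mm

Layer 1: 270 × 1 × 2.4×10⁻⁴ = 0.06480 m
2.5×10⁻⁴ × 1.5 × 270 = 0.10125 m
540–930 m: 390 × 2×10⁻⁴ × 0.59 = 0.04602 m
Layer 4: 2×10⁻⁴ × 0.55 × 710 = 0.07810 m
1640–2320 m: 680 × 1.3×10⁻⁴ × 0.53 = 0.046852 m
Δh = 0.06480 + 0.10125 + 0.04602 + 0.07810 + 0.046852 = 0.337022 m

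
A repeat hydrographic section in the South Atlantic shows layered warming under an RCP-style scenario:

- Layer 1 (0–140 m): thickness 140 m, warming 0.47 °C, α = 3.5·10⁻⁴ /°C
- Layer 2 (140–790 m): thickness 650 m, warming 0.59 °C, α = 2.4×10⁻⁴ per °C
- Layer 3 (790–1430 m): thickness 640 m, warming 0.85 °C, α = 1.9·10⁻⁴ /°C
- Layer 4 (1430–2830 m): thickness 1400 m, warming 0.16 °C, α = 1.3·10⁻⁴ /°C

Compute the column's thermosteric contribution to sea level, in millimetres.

0.47 × 3.5×10⁻⁴ × 140 = 0.02303 m
140–790 m: 0.59 × 650 × 2.4×10⁻⁴ = 0.09204 m
790–1430 m: 1.9×10⁻⁴ × 0.85 × 640 = 0.10336 m
0.16 × 1.3×10⁻⁴ × 1400 = 0.02912 m
Δh = 0.02303 + 0.09204 + 0.10336 + 0.02912 = 0.24755 m

Δh ≈ 248 mm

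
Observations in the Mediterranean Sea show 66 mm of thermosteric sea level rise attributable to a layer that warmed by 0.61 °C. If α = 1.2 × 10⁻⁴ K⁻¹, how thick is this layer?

about 900 m

H = Δh/(αΔT) = 0.066 / (1.2×10⁻⁴ × 0.61) ≈ 901.6 m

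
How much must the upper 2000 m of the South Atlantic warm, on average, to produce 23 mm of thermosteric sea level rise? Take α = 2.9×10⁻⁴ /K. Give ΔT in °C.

ΔT = Δh/(αH) = 0.023 / (2.9×10⁻⁴ × 2000) ≈ 0.03966 °C

about 0.040 °C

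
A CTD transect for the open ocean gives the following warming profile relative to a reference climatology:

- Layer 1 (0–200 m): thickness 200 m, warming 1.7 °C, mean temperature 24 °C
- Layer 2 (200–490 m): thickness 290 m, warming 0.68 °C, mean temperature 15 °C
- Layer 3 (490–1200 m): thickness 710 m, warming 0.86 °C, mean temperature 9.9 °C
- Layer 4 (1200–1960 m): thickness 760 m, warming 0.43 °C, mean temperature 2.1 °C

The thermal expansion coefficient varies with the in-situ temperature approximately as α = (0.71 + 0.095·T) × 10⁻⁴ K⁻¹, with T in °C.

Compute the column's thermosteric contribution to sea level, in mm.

Layer 1: α = (0.71 + 0.095×24)×10⁻⁴ = 2.99×10⁻⁴ K⁻¹
Layer 2: α = (0.71 + 0.095×15)×10⁻⁴ = 2.135×10⁻⁴ K⁻¹
Layer 3: α = (0.71 + 0.095×9.9)×10⁻⁴ = 1.6505×10⁻⁴ K⁻¹
Layer 4: α = (0.71 + 0.095×2.1)×10⁻⁴ = 0.9095×10⁻⁴ K⁻¹
Layer 1: 1.7 × 2.99×10⁻⁴ × 200 = 0.10166 m
200–490 m: 0.68 × 290 × 2.135×10⁻⁴ = 0.0421022 m
Layer 3: 710 × 1.6505×10⁻⁴ × 0.86 = 0.10077953 m
1200–1960 m: 0.9095×10⁻⁴ × 760 × 0.43 = 0.02972246 m
Δh = 0.10166 + 0.0421022 + 0.10077953 + 0.02972246 = 0.27426419 m

Δh ≈ 274 mm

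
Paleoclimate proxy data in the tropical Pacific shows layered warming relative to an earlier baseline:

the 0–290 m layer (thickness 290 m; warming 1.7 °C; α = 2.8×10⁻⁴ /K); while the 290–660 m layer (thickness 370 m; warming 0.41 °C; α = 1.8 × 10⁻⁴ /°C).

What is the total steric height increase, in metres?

Layer 1: 2.8×10⁻⁴ × 1.7 × 290 = 0.13804 m
Layer 2: 370 × 0.41 × 1.8×10⁻⁴ = 0.027306 m
Δh = 0.13804 + 0.027306 = 0.165346 m

Δh ≈ 0.17 m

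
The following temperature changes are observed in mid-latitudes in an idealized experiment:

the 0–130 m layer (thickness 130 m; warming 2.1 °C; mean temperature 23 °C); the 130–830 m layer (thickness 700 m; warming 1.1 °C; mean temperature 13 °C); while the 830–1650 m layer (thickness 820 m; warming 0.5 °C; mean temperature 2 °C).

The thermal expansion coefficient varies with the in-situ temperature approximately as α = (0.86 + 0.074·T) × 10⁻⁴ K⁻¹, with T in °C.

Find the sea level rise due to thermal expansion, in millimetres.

Layer 1: α = (0.86 + 0.074×23)×10⁻⁴ = 2.562×10⁻⁴ K⁻¹
Layer 2: α = (0.86 + 0.074×13)×10⁻⁴ = 1.822×10⁻⁴ K⁻¹
Layer 3: α = (0.86 + 0.074×2)×10⁻⁴ = 1.008×10⁻⁴ K⁻¹
Layer 1: 130 × 2.1 × 2.562×10⁻⁴ = 0.0699426 m
Layer 2: 1.1 × 700 × 1.822×10⁻⁴ = 0.140294 m
1.008×10⁻⁴ × 0.5 × 820 = 0.041328 m
Δh = 0.0699426 + 0.140294 + 0.041328 = 0.2515646 m ≈ 252 mm

Δh ≈ 252 mm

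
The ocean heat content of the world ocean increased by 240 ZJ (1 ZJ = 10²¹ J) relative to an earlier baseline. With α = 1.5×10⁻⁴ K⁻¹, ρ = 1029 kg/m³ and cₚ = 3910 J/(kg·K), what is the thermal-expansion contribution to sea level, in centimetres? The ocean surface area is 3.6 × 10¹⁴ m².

Per unit area: Q = 240×10²¹ / (3.6×10¹⁴) ≈ 6.667×10⁸ J/m²
Δh = αQ/(ρcₚ) = 1.5×10⁻⁴ × 6.667×10⁸ / (1029 × 3910) ≈ 0.024856 m

Δh = 2.49 cm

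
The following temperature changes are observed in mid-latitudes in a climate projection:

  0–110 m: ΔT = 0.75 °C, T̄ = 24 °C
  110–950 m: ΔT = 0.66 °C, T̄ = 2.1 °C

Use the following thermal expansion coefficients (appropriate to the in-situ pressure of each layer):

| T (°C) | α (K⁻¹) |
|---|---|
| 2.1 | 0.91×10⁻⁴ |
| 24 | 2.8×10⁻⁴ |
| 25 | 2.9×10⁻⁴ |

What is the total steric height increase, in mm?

about 73.6 mm

Layer 1 at 24 °C → α = 2.8×10⁻⁴ K⁻¹
Layer 2 at 2.1 °C → α = 0.91×10⁻⁴ K⁻¹
0.75 × 110 × 2.8×10⁻⁴ = 0.02310 m
840 × 0.66 × 0.91×10⁻⁴ = 0.0504504 m
Δh = 0.02310 + 0.0504504 = 0.0735504 m ≈ 73.6 mm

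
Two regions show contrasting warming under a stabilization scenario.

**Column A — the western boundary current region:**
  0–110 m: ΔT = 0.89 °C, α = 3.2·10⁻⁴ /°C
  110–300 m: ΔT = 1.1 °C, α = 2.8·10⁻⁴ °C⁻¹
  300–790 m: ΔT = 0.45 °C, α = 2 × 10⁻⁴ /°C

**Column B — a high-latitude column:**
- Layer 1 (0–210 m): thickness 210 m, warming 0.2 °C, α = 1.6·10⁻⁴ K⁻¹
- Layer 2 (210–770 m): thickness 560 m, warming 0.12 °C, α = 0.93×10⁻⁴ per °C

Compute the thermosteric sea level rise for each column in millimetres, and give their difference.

A 110 × 0.89 × 3.2×10⁻⁴ = 0.031328 m
A 190 × 2.8×10⁻⁴ × 1.1 = 0.05852 m
A 300–790 m: 2×10⁻⁴ × 490 × 0.45 = 0.04410 m
A total: 0.133948 m
B 210 × 1.6×10⁻⁴ × 0.2 = 0.00672 m
B 0.12 × 560 × 0.93×10⁻⁴ = 0.0062496 m
B total: 0.0129696 m
Difference: 0.133948 − 0.0129696 = 0.1209784 m

A: 134 mm; B: 13.0 mm; difference 121 mm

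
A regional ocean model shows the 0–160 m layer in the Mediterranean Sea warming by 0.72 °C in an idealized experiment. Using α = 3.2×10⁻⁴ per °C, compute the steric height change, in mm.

Δh = αΔT·H = 3.2×10⁻⁴ × 0.72 × 160 = 0.036864 m

Δh = 36.9 mm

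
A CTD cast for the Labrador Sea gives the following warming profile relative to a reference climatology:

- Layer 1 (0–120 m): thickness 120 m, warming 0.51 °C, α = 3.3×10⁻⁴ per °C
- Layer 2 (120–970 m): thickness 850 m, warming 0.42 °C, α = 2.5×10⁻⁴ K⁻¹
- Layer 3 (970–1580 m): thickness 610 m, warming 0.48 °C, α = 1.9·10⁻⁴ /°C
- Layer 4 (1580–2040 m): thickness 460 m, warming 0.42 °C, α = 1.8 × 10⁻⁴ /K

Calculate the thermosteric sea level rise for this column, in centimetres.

20.0 cm

Layer 1: 3.3×10⁻⁴ × 120 × 0.51 = 0.020196 m
120–970 m: 2.5×10⁻⁴ × 850 × 0.42 = 0.08925 m
Layer 3: 0.48 × 1.9×10⁻⁴ × 610 = 0.055632 m
460 × 1.8×10⁻⁴ × 0.42 = 0.034776 m
Δh = 0.020196 + 0.08925 + 0.055632 + 0.034776 = 0.199854 m ≈ 20.0 cm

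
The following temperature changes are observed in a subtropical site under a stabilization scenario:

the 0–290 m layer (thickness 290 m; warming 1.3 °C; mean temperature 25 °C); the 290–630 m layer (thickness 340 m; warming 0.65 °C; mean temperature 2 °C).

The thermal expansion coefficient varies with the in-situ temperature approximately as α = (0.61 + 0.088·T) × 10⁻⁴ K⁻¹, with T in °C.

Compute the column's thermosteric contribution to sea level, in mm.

Layer 1: α = (0.61 + 0.088×25)×10⁻⁴ = 2.81×10⁻⁴ K⁻¹
Layer 2: α = (0.61 + 0.088×2)×10⁻⁴ = 0.786×10⁻⁴ K⁻¹
Layer 1: 1.3 × 290 × 2.81×10⁻⁴ = 0.105937 m
290–630 m: 0.786×10⁻⁴ × 0.65 × 340 = 0.0173706 m
Δh = 0.105937 + 0.0173706 = 0.1233076 m ≈ 123 mm

123 mm of thermosteric rise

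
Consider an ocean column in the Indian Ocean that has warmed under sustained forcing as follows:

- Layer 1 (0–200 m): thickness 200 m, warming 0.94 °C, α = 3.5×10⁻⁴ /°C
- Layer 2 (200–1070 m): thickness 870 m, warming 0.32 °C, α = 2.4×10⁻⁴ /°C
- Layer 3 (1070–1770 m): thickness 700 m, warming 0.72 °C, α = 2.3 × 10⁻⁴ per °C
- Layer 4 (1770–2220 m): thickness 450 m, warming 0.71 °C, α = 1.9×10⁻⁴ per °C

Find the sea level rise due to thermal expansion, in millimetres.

Layer 1: 3.5×10⁻⁴ × 200 × 0.94 = 0.06580 m
Layer 2: 870 × 2.4×10⁻⁴ × 0.32 = 0.066816 m
Layer 3: 0.72 × 2.3×10⁻⁴ × 700 = 0.11592 m
1770–2220 m: 450 × 0.71 × 1.9×10⁻⁴ = 0.060705 m
Δh = 0.06580 + 0.066816 + 0.11592 + 0.060705 = 0.309241 m ≈ 309 mm

about 309 mm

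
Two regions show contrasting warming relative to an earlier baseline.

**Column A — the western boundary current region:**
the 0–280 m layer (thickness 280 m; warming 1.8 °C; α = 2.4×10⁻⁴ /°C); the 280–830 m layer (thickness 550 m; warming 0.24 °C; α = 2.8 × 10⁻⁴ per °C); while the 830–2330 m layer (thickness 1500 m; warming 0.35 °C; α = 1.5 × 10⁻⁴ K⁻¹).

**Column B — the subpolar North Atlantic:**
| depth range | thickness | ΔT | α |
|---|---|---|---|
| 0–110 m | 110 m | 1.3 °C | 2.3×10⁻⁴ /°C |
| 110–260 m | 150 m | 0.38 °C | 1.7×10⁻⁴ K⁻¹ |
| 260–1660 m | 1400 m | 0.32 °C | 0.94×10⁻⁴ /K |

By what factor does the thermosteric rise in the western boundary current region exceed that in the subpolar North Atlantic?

a factor of 2.8

A 0–280 m: 280 × 1.8 × 2.4×10⁻⁴ = 0.12096 m
A 0.24 × 2.8×10⁻⁴ × 550 = 0.03696 m
A 830–2330 m: 0.35 × 1500 × 1.5×10⁻⁴ = 0.07875 m
A total: 0.23667 m
B 2.3×10⁻⁴ × 1.3 × 110 = 0.03289 m
B 110–260 m: 1.7×10⁻⁴ × 0.38 × 150 = 0.00969 m
B 1400 × 0.94×10⁻⁴ × 0.32 = 0.042112 m
B total: 0.084692 m
Ratio: 0.23667 / 0.084692 ≈ 2.794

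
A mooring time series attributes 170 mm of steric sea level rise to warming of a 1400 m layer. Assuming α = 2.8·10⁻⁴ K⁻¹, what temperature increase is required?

ΔT = Δh/(αH) = 0.17 / (2.8×10⁻⁴ × 1400) ≈ 0.4337 K

about 0.434 K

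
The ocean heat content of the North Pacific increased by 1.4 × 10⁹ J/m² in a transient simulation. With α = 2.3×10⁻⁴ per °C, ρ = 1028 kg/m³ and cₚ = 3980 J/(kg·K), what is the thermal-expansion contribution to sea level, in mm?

Δh = αQ/(ρcₚ) = 2.3×10⁻⁴ × 1.4×10⁹ / (1028 × 3980) ≈ 0.078701 m

Δh = 79 mm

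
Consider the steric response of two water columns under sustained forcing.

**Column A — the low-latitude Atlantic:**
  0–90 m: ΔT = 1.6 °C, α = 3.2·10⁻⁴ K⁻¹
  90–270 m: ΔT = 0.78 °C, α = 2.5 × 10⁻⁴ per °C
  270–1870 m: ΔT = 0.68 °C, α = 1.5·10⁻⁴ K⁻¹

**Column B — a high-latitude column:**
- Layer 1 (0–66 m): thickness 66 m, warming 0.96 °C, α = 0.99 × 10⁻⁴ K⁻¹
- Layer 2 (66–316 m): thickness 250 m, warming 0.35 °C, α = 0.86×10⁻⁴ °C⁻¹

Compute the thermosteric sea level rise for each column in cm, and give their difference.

A Layer 1: 3.2×10⁻⁴ × 1.6 × 90 = 0.04608 m
A 2.5×10⁻⁴ × 180 × 0.78 = 0.03510 m
A 270–1870 m: 1.5×10⁻⁴ × 1600 × 0.68 = 0.16320 m
A total: 0.24438 m
B 0.99×10⁻⁴ × 0.96 × 66 = 0.00627264 m
B 0.35 × 250 × 0.86×10⁻⁴ = 0.007525 m
B total: 0.01379764 m
Difference: 0.24438 − 0.01379764 = 0.23058236 m

Δh_A ≈ 24.4 cm, Δh_B ≈ 1.38 cm; difference ≈ 23.1 cm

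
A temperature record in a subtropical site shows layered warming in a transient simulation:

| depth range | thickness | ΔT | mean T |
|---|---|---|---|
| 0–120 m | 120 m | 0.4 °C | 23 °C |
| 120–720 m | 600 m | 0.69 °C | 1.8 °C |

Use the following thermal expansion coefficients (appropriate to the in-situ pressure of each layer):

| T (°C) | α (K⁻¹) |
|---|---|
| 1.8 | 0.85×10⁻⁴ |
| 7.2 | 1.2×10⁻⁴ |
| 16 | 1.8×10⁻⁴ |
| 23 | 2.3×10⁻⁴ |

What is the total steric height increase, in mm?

Layer 1 at 23 °C → α = 2.3×10⁻⁴ K⁻¹
Layer 2 at 1.8 °C → α = 0.85×10⁻⁴ K⁻¹
2.3×10⁻⁴ × 0.4 × 120 = 0.01104 m
0.85×10⁻⁴ × 600 × 0.69 = 0.03519 m
Δh = 0.01104 + 0.03519 = 0.04623 m ≈ 46 mm

Δh = 46 mm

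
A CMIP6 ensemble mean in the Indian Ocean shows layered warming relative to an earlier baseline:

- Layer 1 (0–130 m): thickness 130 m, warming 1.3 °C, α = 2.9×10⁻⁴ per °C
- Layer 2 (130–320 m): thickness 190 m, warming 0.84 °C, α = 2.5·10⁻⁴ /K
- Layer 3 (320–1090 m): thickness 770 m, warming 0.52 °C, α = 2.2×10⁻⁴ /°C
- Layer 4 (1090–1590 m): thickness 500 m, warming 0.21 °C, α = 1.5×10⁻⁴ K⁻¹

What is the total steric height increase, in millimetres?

0–130 m: 130 × 2.9×10⁻⁴ × 1.3 = 0.04901 m
Layer 2: 0.84 × 190 × 2.5×10⁻⁴ = 0.03990 m
Layer 3: 0.52 × 2.2×10⁻⁴ × 770 = 0.088088 m
Layer 4: 0.21 × 1.5×10⁻⁴ × 500 = 0.01575 m
Δh = 0.04901 + 0.03990 + 0.088088 + 0.01575 = 0.192748 m ≈ 193 mm

Δh = 193 mm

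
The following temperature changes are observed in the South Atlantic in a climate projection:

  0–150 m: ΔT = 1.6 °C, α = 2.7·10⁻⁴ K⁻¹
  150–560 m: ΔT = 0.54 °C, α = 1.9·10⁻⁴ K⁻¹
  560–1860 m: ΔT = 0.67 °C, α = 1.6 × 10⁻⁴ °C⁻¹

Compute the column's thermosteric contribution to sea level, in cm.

Layer 1: 2.7×10⁻⁴ × 1.6 × 150 = 0.06480 m
0.54 × 410 × 1.9×10⁻⁴ = 0.042066 m
Layer 3: 0.67 × 1.6×10⁻⁴ × 1300 = 0.13936 m
Δh = 0.06480 + 0.042066 + 0.13936 = 0.246226 m ≈ 25 cm

Δh ≈ 25 cm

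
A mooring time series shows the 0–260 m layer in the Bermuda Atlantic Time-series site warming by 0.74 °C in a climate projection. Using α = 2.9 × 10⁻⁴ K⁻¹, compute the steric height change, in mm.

Δh = αΔT·H = 2.9×10⁻⁴ × 0.74 × 260 = 0.055796 m

Δh = 55.8 mm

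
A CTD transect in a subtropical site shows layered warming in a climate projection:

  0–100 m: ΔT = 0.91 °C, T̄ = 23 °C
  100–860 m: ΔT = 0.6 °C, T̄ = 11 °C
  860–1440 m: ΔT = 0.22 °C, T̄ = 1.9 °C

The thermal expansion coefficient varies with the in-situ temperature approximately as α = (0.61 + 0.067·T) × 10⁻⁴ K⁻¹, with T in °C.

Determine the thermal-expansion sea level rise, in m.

0.090 m

Layer 1: α = (0.61 + 0.067×23)×10⁻⁴ = 2.151×10⁻⁴ K⁻¹
Layer 2: α = (0.61 + 0.067×11)×10⁻⁴ = 1.347×10⁻⁴ K⁻¹
Layer 3: α = (0.61 + 0.067×1.9)×10⁻⁴ = 0.7373×10⁻⁴ K⁻¹
Layer 1: 100 × 0.91 × 2.151×10⁻⁴ = 0.0195741 m
Layer 2: 760 × 1.347×10⁻⁴ × 0.6 = 0.0614232 m
Layer 3: 0.22 × 0.7373×10⁻⁴ × 580 = 0.009407948 m
Δh = 0.0195741 + 0.0614232 + 0.009407948 = 0.090405248 m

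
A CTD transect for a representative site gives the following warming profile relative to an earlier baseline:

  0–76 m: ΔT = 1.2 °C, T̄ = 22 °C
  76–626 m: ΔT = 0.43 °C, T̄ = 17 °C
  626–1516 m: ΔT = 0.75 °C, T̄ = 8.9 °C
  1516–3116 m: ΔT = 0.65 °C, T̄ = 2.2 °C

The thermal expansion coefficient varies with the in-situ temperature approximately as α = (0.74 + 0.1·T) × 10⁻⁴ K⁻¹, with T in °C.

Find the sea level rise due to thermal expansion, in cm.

29.3 cm of thermosteric rise

Layer 1: α = (0.74 + 0.1×22)×10⁻⁴ = 2.94×10⁻⁴ K⁻¹
Layer 2: α = (0.74 + 0.1×17)×10⁻⁴ = 2.44×10⁻⁴ K⁻¹
Layer 3: α = (0.74 + 0.1×8.9)×10⁻⁴ = 1.63×10⁻⁴ K⁻¹
Layer 4: α = (0.74 + 0.1×2.2)×10⁻⁴ = 0.96×10⁻⁴ K⁻¹
Layer 1: 76 × 2.94×10⁻⁴ × 1.2 = 0.0268128 m
76–626 m: 550 × 0.43 × 2.44×10⁻⁴ = 0.057706 m
0.75 × 1.63×10⁻⁴ × 890 = 0.1088025 m
0.96×10⁻⁴ × 1600 × 0.65 = 0.09984 m
Δh = 0.0268128 + 0.057706 + 0.1088025 + 0.09984 = 0.2931613 m ≈ 29.3 cm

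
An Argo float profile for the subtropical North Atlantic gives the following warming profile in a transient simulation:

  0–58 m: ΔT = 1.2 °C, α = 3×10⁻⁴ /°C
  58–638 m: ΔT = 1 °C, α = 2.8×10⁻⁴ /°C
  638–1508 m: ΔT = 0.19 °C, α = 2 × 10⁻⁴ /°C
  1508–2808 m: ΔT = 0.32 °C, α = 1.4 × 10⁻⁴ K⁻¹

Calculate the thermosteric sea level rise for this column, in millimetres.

Δh = 270 mm

Layer 1: 3×10⁻⁴ × 58 × 1.2 = 0.02088 m
2.8×10⁻⁴ × 1 × 580 = 0.16240 m
Layer 3: 2×10⁻⁴ × 870 × 0.19 = 0.03306 m
Layer 4: 1.4×10⁻⁴ × 1300 × 0.32 = 0.05824 m
Δh = 0.02088 + 0.16240 + 0.03306 + 0.05824 = 0.27458 m ≈ 270 mm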